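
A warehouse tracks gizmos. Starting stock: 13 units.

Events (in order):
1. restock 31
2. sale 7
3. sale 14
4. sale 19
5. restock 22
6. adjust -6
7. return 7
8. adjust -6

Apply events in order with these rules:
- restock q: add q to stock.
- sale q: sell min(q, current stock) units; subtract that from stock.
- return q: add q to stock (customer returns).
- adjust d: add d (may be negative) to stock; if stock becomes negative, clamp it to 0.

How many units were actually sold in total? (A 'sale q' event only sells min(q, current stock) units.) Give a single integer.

Answer: 40

Derivation:
Processing events:
Start: stock = 13
  Event 1 (restock 31): 13 + 31 = 44
  Event 2 (sale 7): sell min(7,44)=7. stock: 44 - 7 = 37. total_sold = 7
  Event 3 (sale 14): sell min(14,37)=14. stock: 37 - 14 = 23. total_sold = 21
  Event 4 (sale 19): sell min(19,23)=19. stock: 23 - 19 = 4. total_sold = 40
  Event 5 (restock 22): 4 + 22 = 26
  Event 6 (adjust -6): 26 + -6 = 20
  Event 7 (return 7): 20 + 7 = 27
  Event 8 (adjust -6): 27 + -6 = 21
Final: stock = 21, total_sold = 40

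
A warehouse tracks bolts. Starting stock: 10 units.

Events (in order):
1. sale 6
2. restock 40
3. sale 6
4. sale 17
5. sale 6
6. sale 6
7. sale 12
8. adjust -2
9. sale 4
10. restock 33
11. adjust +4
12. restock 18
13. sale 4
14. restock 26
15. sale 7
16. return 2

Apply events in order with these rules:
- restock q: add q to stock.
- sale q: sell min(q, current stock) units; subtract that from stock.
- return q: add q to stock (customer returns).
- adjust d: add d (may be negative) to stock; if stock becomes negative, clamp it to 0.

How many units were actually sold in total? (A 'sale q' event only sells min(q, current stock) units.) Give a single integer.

Answer: 61

Derivation:
Processing events:
Start: stock = 10
  Event 1 (sale 6): sell min(6,10)=6. stock: 10 - 6 = 4. total_sold = 6
  Event 2 (restock 40): 4 + 40 = 44
  Event 3 (sale 6): sell min(6,44)=6. stock: 44 - 6 = 38. total_sold = 12
  Event 4 (sale 17): sell min(17,38)=17. stock: 38 - 17 = 21. total_sold = 29
  Event 5 (sale 6): sell min(6,21)=6. stock: 21 - 6 = 15. total_sold = 35
  Event 6 (sale 6): sell min(6,15)=6. stock: 15 - 6 = 9. total_sold = 41
  Event 7 (sale 12): sell min(12,9)=9. stock: 9 - 9 = 0. total_sold = 50
  Event 8 (adjust -2): 0 + -2 = 0 (clamped to 0)
  Event 9 (sale 4): sell min(4,0)=0. stock: 0 - 0 = 0. total_sold = 50
  Event 10 (restock 33): 0 + 33 = 33
  Event 11 (adjust +4): 33 + 4 = 37
  Event 12 (restock 18): 37 + 18 = 55
  Event 13 (sale 4): sell min(4,55)=4. stock: 55 - 4 = 51. total_sold = 54
  Event 14 (restock 26): 51 + 26 = 77
  Event 15 (sale 7): sell min(7,77)=7. stock: 77 - 7 = 70. total_sold = 61
  Event 16 (return 2): 70 + 2 = 72
Final: stock = 72, total_sold = 61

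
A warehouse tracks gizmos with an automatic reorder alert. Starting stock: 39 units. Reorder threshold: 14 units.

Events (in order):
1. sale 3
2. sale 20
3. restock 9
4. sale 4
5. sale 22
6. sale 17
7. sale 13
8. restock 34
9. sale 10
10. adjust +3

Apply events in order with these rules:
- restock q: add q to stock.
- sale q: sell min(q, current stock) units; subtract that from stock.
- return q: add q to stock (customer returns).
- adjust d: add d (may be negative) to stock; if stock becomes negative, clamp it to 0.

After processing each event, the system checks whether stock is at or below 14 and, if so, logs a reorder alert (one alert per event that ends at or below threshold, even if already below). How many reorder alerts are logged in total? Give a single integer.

Answer: 3

Derivation:
Processing events:
Start: stock = 39
  Event 1 (sale 3): sell min(3,39)=3. stock: 39 - 3 = 36. total_sold = 3
  Event 2 (sale 20): sell min(20,36)=20. stock: 36 - 20 = 16. total_sold = 23
  Event 3 (restock 9): 16 + 9 = 25
  Event 4 (sale 4): sell min(4,25)=4. stock: 25 - 4 = 21. total_sold = 27
  Event 5 (sale 22): sell min(22,21)=21. stock: 21 - 21 = 0. total_sold = 48
  Event 6 (sale 17): sell min(17,0)=0. stock: 0 - 0 = 0. total_sold = 48
  Event 7 (sale 13): sell min(13,0)=0. stock: 0 - 0 = 0. total_sold = 48
  Event 8 (restock 34): 0 + 34 = 34
  Event 9 (sale 10): sell min(10,34)=10. stock: 34 - 10 = 24. total_sold = 58
  Event 10 (adjust +3): 24 + 3 = 27
Final: stock = 27, total_sold = 58

Checking against threshold 14:
  After event 1: stock=36 > 14
  After event 2: stock=16 > 14
  After event 3: stock=25 > 14
  After event 4: stock=21 > 14
  After event 5: stock=0 <= 14 -> ALERT
  After event 6: stock=0 <= 14 -> ALERT
  After event 7: stock=0 <= 14 -> ALERT
  After event 8: stock=34 > 14
  After event 9: stock=24 > 14
  After event 10: stock=27 > 14
Alert events: [5, 6, 7]. Count = 3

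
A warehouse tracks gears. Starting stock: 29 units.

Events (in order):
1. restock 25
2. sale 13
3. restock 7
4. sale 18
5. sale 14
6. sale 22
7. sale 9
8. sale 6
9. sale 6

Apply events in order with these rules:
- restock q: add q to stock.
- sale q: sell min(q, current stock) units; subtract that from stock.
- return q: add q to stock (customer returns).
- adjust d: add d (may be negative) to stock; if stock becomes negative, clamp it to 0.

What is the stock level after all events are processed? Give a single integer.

Answer: 0

Derivation:
Processing events:
Start: stock = 29
  Event 1 (restock 25): 29 + 25 = 54
  Event 2 (sale 13): sell min(13,54)=13. stock: 54 - 13 = 41. total_sold = 13
  Event 3 (restock 7): 41 + 7 = 48
  Event 4 (sale 18): sell min(18,48)=18. stock: 48 - 18 = 30. total_sold = 31
  Event 5 (sale 14): sell min(14,30)=14. stock: 30 - 14 = 16. total_sold = 45
  Event 6 (sale 22): sell min(22,16)=16. stock: 16 - 16 = 0. total_sold = 61
  Event 7 (sale 9): sell min(9,0)=0. stock: 0 - 0 = 0. total_sold = 61
  Event 8 (sale 6): sell min(6,0)=0. stock: 0 - 0 = 0. total_sold = 61
  Event 9 (sale 6): sell min(6,0)=0. stock: 0 - 0 = 0. total_sold = 61
Final: stock = 0, total_sold = 61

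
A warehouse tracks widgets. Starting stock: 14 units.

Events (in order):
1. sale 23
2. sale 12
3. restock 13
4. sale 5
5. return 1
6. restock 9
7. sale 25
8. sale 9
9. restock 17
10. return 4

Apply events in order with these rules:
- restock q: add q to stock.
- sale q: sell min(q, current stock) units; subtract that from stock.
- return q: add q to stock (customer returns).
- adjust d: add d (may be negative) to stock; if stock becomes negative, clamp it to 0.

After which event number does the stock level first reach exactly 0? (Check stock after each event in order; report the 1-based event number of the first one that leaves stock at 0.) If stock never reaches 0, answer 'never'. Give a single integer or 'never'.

Processing events:
Start: stock = 14
  Event 1 (sale 23): sell min(23,14)=14. stock: 14 - 14 = 0. total_sold = 14
  Event 2 (sale 12): sell min(12,0)=0. stock: 0 - 0 = 0. total_sold = 14
  Event 3 (restock 13): 0 + 13 = 13
  Event 4 (sale 5): sell min(5,13)=5. stock: 13 - 5 = 8. total_sold = 19
  Event 5 (return 1): 8 + 1 = 9
  Event 6 (restock 9): 9 + 9 = 18
  Event 7 (sale 25): sell min(25,18)=18. stock: 18 - 18 = 0. total_sold = 37
  Event 8 (sale 9): sell min(9,0)=0. stock: 0 - 0 = 0. total_sold = 37
  Event 9 (restock 17): 0 + 17 = 17
  Event 10 (return 4): 17 + 4 = 21
Final: stock = 21, total_sold = 37

First zero at event 1.

Answer: 1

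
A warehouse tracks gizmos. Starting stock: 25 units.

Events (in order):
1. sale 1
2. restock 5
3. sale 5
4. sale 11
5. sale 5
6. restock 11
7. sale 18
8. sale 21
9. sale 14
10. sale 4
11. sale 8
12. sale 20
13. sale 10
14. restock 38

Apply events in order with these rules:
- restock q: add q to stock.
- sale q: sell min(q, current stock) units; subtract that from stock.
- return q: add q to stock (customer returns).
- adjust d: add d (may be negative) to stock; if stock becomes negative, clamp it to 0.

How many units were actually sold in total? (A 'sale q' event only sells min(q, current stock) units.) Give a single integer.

Answer: 41

Derivation:
Processing events:
Start: stock = 25
  Event 1 (sale 1): sell min(1,25)=1. stock: 25 - 1 = 24. total_sold = 1
  Event 2 (restock 5): 24 + 5 = 29
  Event 3 (sale 5): sell min(5,29)=5. stock: 29 - 5 = 24. total_sold = 6
  Event 4 (sale 11): sell min(11,24)=11. stock: 24 - 11 = 13. total_sold = 17
  Event 5 (sale 5): sell min(5,13)=5. stock: 13 - 5 = 8. total_sold = 22
  Event 6 (restock 11): 8 + 11 = 19
  Event 7 (sale 18): sell min(18,19)=18. stock: 19 - 18 = 1. total_sold = 40
  Event 8 (sale 21): sell min(21,1)=1. stock: 1 - 1 = 0. total_sold = 41
  Event 9 (sale 14): sell min(14,0)=0. stock: 0 - 0 = 0. total_sold = 41
  Event 10 (sale 4): sell min(4,0)=0. stock: 0 - 0 = 0. total_sold = 41
  Event 11 (sale 8): sell min(8,0)=0. stock: 0 - 0 = 0. total_sold = 41
  Event 12 (sale 20): sell min(20,0)=0. stock: 0 - 0 = 0. total_sold = 41
  Event 13 (sale 10): sell min(10,0)=0. stock: 0 - 0 = 0. total_sold = 41
  Event 14 (restock 38): 0 + 38 = 38
Final: stock = 38, total_sold = 41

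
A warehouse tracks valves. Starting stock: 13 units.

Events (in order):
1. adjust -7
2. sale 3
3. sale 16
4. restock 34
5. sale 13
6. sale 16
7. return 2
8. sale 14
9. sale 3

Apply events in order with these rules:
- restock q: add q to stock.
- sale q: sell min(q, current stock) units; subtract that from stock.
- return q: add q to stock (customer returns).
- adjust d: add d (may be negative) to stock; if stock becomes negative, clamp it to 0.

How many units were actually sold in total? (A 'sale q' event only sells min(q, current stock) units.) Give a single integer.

Processing events:
Start: stock = 13
  Event 1 (adjust -7): 13 + -7 = 6
  Event 2 (sale 3): sell min(3,6)=3. stock: 6 - 3 = 3. total_sold = 3
  Event 3 (sale 16): sell min(16,3)=3. stock: 3 - 3 = 0. total_sold = 6
  Event 4 (restock 34): 0 + 34 = 34
  Event 5 (sale 13): sell min(13,34)=13. stock: 34 - 13 = 21. total_sold = 19
  Event 6 (sale 16): sell min(16,21)=16. stock: 21 - 16 = 5. total_sold = 35
  Event 7 (return 2): 5 + 2 = 7
  Event 8 (sale 14): sell min(14,7)=7. stock: 7 - 7 = 0. total_sold = 42
  Event 9 (sale 3): sell min(3,0)=0. stock: 0 - 0 = 0. total_sold = 42
Final: stock = 0, total_sold = 42

Answer: 42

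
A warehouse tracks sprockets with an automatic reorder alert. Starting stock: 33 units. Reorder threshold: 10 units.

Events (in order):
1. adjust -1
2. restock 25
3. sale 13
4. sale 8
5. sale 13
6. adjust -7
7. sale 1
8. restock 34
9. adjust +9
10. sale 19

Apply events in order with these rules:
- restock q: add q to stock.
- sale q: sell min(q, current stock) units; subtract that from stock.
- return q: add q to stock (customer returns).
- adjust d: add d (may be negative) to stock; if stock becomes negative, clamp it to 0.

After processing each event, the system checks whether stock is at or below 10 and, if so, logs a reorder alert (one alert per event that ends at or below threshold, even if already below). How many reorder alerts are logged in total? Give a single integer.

Processing events:
Start: stock = 33
  Event 1 (adjust -1): 33 + -1 = 32
  Event 2 (restock 25): 32 + 25 = 57
  Event 3 (sale 13): sell min(13,57)=13. stock: 57 - 13 = 44. total_sold = 13
  Event 4 (sale 8): sell min(8,44)=8. stock: 44 - 8 = 36. total_sold = 21
  Event 5 (sale 13): sell min(13,36)=13. stock: 36 - 13 = 23. total_sold = 34
  Event 6 (adjust -7): 23 + -7 = 16
  Event 7 (sale 1): sell min(1,16)=1. stock: 16 - 1 = 15. total_sold = 35
  Event 8 (restock 34): 15 + 34 = 49
  Event 9 (adjust +9): 49 + 9 = 58
  Event 10 (sale 19): sell min(19,58)=19. stock: 58 - 19 = 39. total_sold = 54
Final: stock = 39, total_sold = 54

Checking against threshold 10:
  After event 1: stock=32 > 10
  After event 2: stock=57 > 10
  After event 3: stock=44 > 10
  After event 4: stock=36 > 10
  After event 5: stock=23 > 10
  After event 6: stock=16 > 10
  After event 7: stock=15 > 10
  After event 8: stock=49 > 10
  After event 9: stock=58 > 10
  After event 10: stock=39 > 10
Alert events: []. Count = 0

Answer: 0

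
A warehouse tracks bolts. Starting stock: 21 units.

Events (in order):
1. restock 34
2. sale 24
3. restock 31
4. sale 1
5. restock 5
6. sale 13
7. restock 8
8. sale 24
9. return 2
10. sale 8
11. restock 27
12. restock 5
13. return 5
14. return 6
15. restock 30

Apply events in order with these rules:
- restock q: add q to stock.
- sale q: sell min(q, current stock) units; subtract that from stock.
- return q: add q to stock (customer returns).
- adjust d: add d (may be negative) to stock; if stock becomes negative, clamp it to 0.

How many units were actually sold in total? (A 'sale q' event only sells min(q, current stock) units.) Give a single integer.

Answer: 70

Derivation:
Processing events:
Start: stock = 21
  Event 1 (restock 34): 21 + 34 = 55
  Event 2 (sale 24): sell min(24,55)=24. stock: 55 - 24 = 31. total_sold = 24
  Event 3 (restock 31): 31 + 31 = 62
  Event 4 (sale 1): sell min(1,62)=1. stock: 62 - 1 = 61. total_sold = 25
  Event 5 (restock 5): 61 + 5 = 66
  Event 6 (sale 13): sell min(13,66)=13. stock: 66 - 13 = 53. total_sold = 38
  Event 7 (restock 8): 53 + 8 = 61
  Event 8 (sale 24): sell min(24,61)=24. stock: 61 - 24 = 37. total_sold = 62
  Event 9 (return 2): 37 + 2 = 39
  Event 10 (sale 8): sell min(8,39)=8. stock: 39 - 8 = 31. total_sold = 70
  Event 11 (restock 27): 31 + 27 = 58
  Event 12 (restock 5): 58 + 5 = 63
  Event 13 (return 5): 63 + 5 = 68
  Event 14 (return 6): 68 + 6 = 74
  Event 15 (restock 30): 74 + 30 = 104
Final: stock = 104, total_sold = 70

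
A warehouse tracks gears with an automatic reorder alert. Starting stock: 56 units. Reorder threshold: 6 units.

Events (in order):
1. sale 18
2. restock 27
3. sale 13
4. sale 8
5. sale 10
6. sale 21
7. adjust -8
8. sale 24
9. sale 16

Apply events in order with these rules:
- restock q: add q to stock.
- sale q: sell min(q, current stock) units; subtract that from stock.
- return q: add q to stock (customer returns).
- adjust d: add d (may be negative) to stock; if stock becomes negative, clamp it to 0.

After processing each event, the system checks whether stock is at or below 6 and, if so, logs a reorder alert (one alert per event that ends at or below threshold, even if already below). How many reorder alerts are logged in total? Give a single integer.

Processing events:
Start: stock = 56
  Event 1 (sale 18): sell min(18,56)=18. stock: 56 - 18 = 38. total_sold = 18
  Event 2 (restock 27): 38 + 27 = 65
  Event 3 (sale 13): sell min(13,65)=13. stock: 65 - 13 = 52. total_sold = 31
  Event 4 (sale 8): sell min(8,52)=8. stock: 52 - 8 = 44. total_sold = 39
  Event 5 (sale 10): sell min(10,44)=10. stock: 44 - 10 = 34. total_sold = 49
  Event 6 (sale 21): sell min(21,34)=21. stock: 34 - 21 = 13. total_sold = 70
  Event 7 (adjust -8): 13 + -8 = 5
  Event 8 (sale 24): sell min(24,5)=5. stock: 5 - 5 = 0. total_sold = 75
  Event 9 (sale 16): sell min(16,0)=0. stock: 0 - 0 = 0. total_sold = 75
Final: stock = 0, total_sold = 75

Checking against threshold 6:
  After event 1: stock=38 > 6
  After event 2: stock=65 > 6
  After event 3: stock=52 > 6
  After event 4: stock=44 > 6
  After event 5: stock=34 > 6
  After event 6: stock=13 > 6
  After event 7: stock=5 <= 6 -> ALERT
  After event 8: stock=0 <= 6 -> ALERT
  After event 9: stock=0 <= 6 -> ALERT
Alert events: [7, 8, 9]. Count = 3

Answer: 3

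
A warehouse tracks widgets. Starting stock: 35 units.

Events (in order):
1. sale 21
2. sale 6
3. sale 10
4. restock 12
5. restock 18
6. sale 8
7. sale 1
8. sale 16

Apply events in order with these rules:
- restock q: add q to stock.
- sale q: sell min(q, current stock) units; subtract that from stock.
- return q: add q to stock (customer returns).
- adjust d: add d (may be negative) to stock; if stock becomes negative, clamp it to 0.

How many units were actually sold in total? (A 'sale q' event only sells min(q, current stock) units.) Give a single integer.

Answer: 60

Derivation:
Processing events:
Start: stock = 35
  Event 1 (sale 21): sell min(21,35)=21. stock: 35 - 21 = 14. total_sold = 21
  Event 2 (sale 6): sell min(6,14)=6. stock: 14 - 6 = 8. total_sold = 27
  Event 3 (sale 10): sell min(10,8)=8. stock: 8 - 8 = 0. total_sold = 35
  Event 4 (restock 12): 0 + 12 = 12
  Event 5 (restock 18): 12 + 18 = 30
  Event 6 (sale 8): sell min(8,30)=8. stock: 30 - 8 = 22. total_sold = 43
  Event 7 (sale 1): sell min(1,22)=1. stock: 22 - 1 = 21. total_sold = 44
  Event 8 (sale 16): sell min(16,21)=16. stock: 21 - 16 = 5. total_sold = 60
Final: stock = 5, total_sold = 60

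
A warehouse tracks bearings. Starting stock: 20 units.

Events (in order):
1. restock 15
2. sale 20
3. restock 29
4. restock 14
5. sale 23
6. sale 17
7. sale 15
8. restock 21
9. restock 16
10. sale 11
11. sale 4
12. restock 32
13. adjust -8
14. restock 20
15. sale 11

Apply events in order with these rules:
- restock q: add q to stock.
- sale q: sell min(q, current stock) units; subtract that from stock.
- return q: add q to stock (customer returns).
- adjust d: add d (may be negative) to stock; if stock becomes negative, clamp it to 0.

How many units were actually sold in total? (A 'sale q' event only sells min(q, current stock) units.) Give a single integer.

Processing events:
Start: stock = 20
  Event 1 (restock 15): 20 + 15 = 35
  Event 2 (sale 20): sell min(20,35)=20. stock: 35 - 20 = 15. total_sold = 20
  Event 3 (restock 29): 15 + 29 = 44
  Event 4 (restock 14): 44 + 14 = 58
  Event 5 (sale 23): sell min(23,58)=23. stock: 58 - 23 = 35. total_sold = 43
  Event 6 (sale 17): sell min(17,35)=17. stock: 35 - 17 = 18. total_sold = 60
  Event 7 (sale 15): sell min(15,18)=15. stock: 18 - 15 = 3. total_sold = 75
  Event 8 (restock 21): 3 + 21 = 24
  Event 9 (restock 16): 24 + 16 = 40
  Event 10 (sale 11): sell min(11,40)=11. stock: 40 - 11 = 29. total_sold = 86
  Event 11 (sale 4): sell min(4,29)=4. stock: 29 - 4 = 25. total_sold = 90
  Event 12 (restock 32): 25 + 32 = 57
  Event 13 (adjust -8): 57 + -8 = 49
  Event 14 (restock 20): 49 + 20 = 69
  Event 15 (sale 11): sell min(11,69)=11. stock: 69 - 11 = 58. total_sold = 101
Final: stock = 58, total_sold = 101

Answer: 101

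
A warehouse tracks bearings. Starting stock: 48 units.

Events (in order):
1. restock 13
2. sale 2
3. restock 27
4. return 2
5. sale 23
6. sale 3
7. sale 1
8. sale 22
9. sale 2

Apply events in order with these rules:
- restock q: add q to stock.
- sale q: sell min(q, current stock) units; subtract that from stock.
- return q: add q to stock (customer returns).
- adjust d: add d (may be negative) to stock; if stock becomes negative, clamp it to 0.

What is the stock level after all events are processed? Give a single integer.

Answer: 37

Derivation:
Processing events:
Start: stock = 48
  Event 1 (restock 13): 48 + 13 = 61
  Event 2 (sale 2): sell min(2,61)=2. stock: 61 - 2 = 59. total_sold = 2
  Event 3 (restock 27): 59 + 27 = 86
  Event 4 (return 2): 86 + 2 = 88
  Event 5 (sale 23): sell min(23,88)=23. stock: 88 - 23 = 65. total_sold = 25
  Event 6 (sale 3): sell min(3,65)=3. stock: 65 - 3 = 62. total_sold = 28
  Event 7 (sale 1): sell min(1,62)=1. stock: 62 - 1 = 61. total_sold = 29
  Event 8 (sale 22): sell min(22,61)=22. stock: 61 - 22 = 39. total_sold = 51
  Event 9 (sale 2): sell min(2,39)=2. stock: 39 - 2 = 37. total_sold = 53
Final: stock = 37, total_sold = 53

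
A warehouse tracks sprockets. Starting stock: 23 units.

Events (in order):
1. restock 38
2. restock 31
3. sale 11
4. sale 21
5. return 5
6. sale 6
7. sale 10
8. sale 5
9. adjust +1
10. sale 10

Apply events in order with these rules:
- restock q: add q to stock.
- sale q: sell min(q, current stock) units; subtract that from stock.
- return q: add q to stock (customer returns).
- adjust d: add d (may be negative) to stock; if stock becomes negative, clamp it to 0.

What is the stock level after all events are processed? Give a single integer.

Processing events:
Start: stock = 23
  Event 1 (restock 38): 23 + 38 = 61
  Event 2 (restock 31): 61 + 31 = 92
  Event 3 (sale 11): sell min(11,92)=11. stock: 92 - 11 = 81. total_sold = 11
  Event 4 (sale 21): sell min(21,81)=21. stock: 81 - 21 = 60. total_sold = 32
  Event 5 (return 5): 60 + 5 = 65
  Event 6 (sale 6): sell min(6,65)=6. stock: 65 - 6 = 59. total_sold = 38
  Event 7 (sale 10): sell min(10,59)=10. stock: 59 - 10 = 49. total_sold = 48
  Event 8 (sale 5): sell min(5,49)=5. stock: 49 - 5 = 44. total_sold = 53
  Event 9 (adjust +1): 44 + 1 = 45
  Event 10 (sale 10): sell min(10,45)=10. stock: 45 - 10 = 35. total_sold = 63
Final: stock = 35, total_sold = 63

Answer: 35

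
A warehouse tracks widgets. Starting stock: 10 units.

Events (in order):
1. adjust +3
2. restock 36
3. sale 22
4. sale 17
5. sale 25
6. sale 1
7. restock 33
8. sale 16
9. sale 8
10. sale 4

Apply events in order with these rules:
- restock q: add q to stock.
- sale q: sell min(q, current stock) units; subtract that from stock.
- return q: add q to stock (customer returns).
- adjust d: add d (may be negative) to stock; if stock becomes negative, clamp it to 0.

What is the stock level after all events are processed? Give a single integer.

Processing events:
Start: stock = 10
  Event 1 (adjust +3): 10 + 3 = 13
  Event 2 (restock 36): 13 + 36 = 49
  Event 3 (sale 22): sell min(22,49)=22. stock: 49 - 22 = 27. total_sold = 22
  Event 4 (sale 17): sell min(17,27)=17. stock: 27 - 17 = 10. total_sold = 39
  Event 5 (sale 25): sell min(25,10)=10. stock: 10 - 10 = 0. total_sold = 49
  Event 6 (sale 1): sell min(1,0)=0. stock: 0 - 0 = 0. total_sold = 49
  Event 7 (restock 33): 0 + 33 = 33
  Event 8 (sale 16): sell min(16,33)=16. stock: 33 - 16 = 17. total_sold = 65
  Event 9 (sale 8): sell min(8,17)=8. stock: 17 - 8 = 9. total_sold = 73
  Event 10 (sale 4): sell min(4,9)=4. stock: 9 - 4 = 5. total_sold = 77
Final: stock = 5, total_sold = 77

Answer: 5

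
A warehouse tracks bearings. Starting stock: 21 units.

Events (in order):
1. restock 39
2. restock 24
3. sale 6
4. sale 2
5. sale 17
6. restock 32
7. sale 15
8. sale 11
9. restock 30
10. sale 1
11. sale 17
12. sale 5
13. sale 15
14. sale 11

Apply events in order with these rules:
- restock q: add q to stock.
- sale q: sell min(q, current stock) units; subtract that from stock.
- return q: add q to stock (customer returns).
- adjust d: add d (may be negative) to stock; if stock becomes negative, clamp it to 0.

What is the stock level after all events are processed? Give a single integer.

Answer: 46

Derivation:
Processing events:
Start: stock = 21
  Event 1 (restock 39): 21 + 39 = 60
  Event 2 (restock 24): 60 + 24 = 84
  Event 3 (sale 6): sell min(6,84)=6. stock: 84 - 6 = 78. total_sold = 6
  Event 4 (sale 2): sell min(2,78)=2. stock: 78 - 2 = 76. total_sold = 8
  Event 5 (sale 17): sell min(17,76)=17. stock: 76 - 17 = 59. total_sold = 25
  Event 6 (restock 32): 59 + 32 = 91
  Event 7 (sale 15): sell min(15,91)=15. stock: 91 - 15 = 76. total_sold = 40
  Event 8 (sale 11): sell min(11,76)=11. stock: 76 - 11 = 65. total_sold = 51
  Event 9 (restock 30): 65 + 30 = 95
  Event 10 (sale 1): sell min(1,95)=1. stock: 95 - 1 = 94. total_sold = 52
  Event 11 (sale 17): sell min(17,94)=17. stock: 94 - 17 = 77. total_sold = 69
  Event 12 (sale 5): sell min(5,77)=5. stock: 77 - 5 = 72. total_sold = 74
  Event 13 (sale 15): sell min(15,72)=15. stock: 72 - 15 = 57. total_sold = 89
  Event 14 (sale 11): sell min(11,57)=11. stock: 57 - 11 = 46. total_sold = 100
Final: stock = 46, total_sold = 100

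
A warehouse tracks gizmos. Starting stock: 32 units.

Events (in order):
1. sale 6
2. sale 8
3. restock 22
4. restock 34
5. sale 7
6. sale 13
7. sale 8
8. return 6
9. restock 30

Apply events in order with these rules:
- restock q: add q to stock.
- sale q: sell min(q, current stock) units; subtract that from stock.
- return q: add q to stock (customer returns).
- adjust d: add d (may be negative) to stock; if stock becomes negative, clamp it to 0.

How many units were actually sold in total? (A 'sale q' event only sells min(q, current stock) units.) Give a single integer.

Answer: 42

Derivation:
Processing events:
Start: stock = 32
  Event 1 (sale 6): sell min(6,32)=6. stock: 32 - 6 = 26. total_sold = 6
  Event 2 (sale 8): sell min(8,26)=8. stock: 26 - 8 = 18. total_sold = 14
  Event 3 (restock 22): 18 + 22 = 40
  Event 4 (restock 34): 40 + 34 = 74
  Event 5 (sale 7): sell min(7,74)=7. stock: 74 - 7 = 67. total_sold = 21
  Event 6 (sale 13): sell min(13,67)=13. stock: 67 - 13 = 54. total_sold = 34
  Event 7 (sale 8): sell min(8,54)=8. stock: 54 - 8 = 46. total_sold = 42
  Event 8 (return 6): 46 + 6 = 52
  Event 9 (restock 30): 52 + 30 = 82
Final: stock = 82, total_sold = 42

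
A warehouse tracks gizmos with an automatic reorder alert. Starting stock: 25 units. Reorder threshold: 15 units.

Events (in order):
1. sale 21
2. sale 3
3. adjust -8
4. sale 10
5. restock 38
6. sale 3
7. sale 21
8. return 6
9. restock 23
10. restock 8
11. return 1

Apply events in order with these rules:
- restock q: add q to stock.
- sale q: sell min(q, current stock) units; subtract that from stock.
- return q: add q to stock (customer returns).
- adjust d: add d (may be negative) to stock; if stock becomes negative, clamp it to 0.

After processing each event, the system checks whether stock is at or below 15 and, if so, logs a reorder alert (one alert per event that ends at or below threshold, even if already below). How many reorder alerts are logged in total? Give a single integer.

Processing events:
Start: stock = 25
  Event 1 (sale 21): sell min(21,25)=21. stock: 25 - 21 = 4. total_sold = 21
  Event 2 (sale 3): sell min(3,4)=3. stock: 4 - 3 = 1. total_sold = 24
  Event 3 (adjust -8): 1 + -8 = 0 (clamped to 0)
  Event 4 (sale 10): sell min(10,0)=0. stock: 0 - 0 = 0. total_sold = 24
  Event 5 (restock 38): 0 + 38 = 38
  Event 6 (sale 3): sell min(3,38)=3. stock: 38 - 3 = 35. total_sold = 27
  Event 7 (sale 21): sell min(21,35)=21. stock: 35 - 21 = 14. total_sold = 48
  Event 8 (return 6): 14 + 6 = 20
  Event 9 (restock 23): 20 + 23 = 43
  Event 10 (restock 8): 43 + 8 = 51
  Event 11 (return 1): 51 + 1 = 52
Final: stock = 52, total_sold = 48

Checking against threshold 15:
  After event 1: stock=4 <= 15 -> ALERT
  After event 2: stock=1 <= 15 -> ALERT
  After event 3: stock=0 <= 15 -> ALERT
  After event 4: stock=0 <= 15 -> ALERT
  After event 5: stock=38 > 15
  After event 6: stock=35 > 15
  After event 7: stock=14 <= 15 -> ALERT
  After event 8: stock=20 > 15
  After event 9: stock=43 > 15
  After event 10: stock=51 > 15
  After event 11: stock=52 > 15
Alert events: [1, 2, 3, 4, 7]. Count = 5

Answer: 5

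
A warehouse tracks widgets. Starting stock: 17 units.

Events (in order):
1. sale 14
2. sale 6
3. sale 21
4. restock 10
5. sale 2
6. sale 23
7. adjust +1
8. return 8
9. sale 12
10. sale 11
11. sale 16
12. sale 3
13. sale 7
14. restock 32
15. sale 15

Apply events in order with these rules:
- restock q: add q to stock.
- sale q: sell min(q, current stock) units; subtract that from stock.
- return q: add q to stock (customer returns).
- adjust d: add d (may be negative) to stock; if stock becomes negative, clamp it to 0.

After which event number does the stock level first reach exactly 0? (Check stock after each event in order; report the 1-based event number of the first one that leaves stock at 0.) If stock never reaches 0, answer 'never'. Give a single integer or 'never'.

Processing events:
Start: stock = 17
  Event 1 (sale 14): sell min(14,17)=14. stock: 17 - 14 = 3. total_sold = 14
  Event 2 (sale 6): sell min(6,3)=3. stock: 3 - 3 = 0. total_sold = 17
  Event 3 (sale 21): sell min(21,0)=0. stock: 0 - 0 = 0. total_sold = 17
  Event 4 (restock 10): 0 + 10 = 10
  Event 5 (sale 2): sell min(2,10)=2. stock: 10 - 2 = 8. total_sold = 19
  Event 6 (sale 23): sell min(23,8)=8. stock: 8 - 8 = 0. total_sold = 27
  Event 7 (adjust +1): 0 + 1 = 1
  Event 8 (return 8): 1 + 8 = 9
  Event 9 (sale 12): sell min(12,9)=9. stock: 9 - 9 = 0. total_sold = 36
  Event 10 (sale 11): sell min(11,0)=0. stock: 0 - 0 = 0. total_sold = 36
  Event 11 (sale 16): sell min(16,0)=0. stock: 0 - 0 = 0. total_sold = 36
  Event 12 (sale 3): sell min(3,0)=0. stock: 0 - 0 = 0. total_sold = 36
  Event 13 (sale 7): sell min(7,0)=0. stock: 0 - 0 = 0. total_sold = 36
  Event 14 (restock 32): 0 + 32 = 32
  Event 15 (sale 15): sell min(15,32)=15. stock: 32 - 15 = 17. total_sold = 51
Final: stock = 17, total_sold = 51

First zero at event 2.

Answer: 2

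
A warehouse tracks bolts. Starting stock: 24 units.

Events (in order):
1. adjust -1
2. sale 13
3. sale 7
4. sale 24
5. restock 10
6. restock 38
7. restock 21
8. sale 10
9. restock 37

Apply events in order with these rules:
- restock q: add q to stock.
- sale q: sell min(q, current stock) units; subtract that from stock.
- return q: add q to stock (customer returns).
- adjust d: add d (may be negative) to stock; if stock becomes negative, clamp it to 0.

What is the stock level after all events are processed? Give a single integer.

Processing events:
Start: stock = 24
  Event 1 (adjust -1): 24 + -1 = 23
  Event 2 (sale 13): sell min(13,23)=13. stock: 23 - 13 = 10. total_sold = 13
  Event 3 (sale 7): sell min(7,10)=7. stock: 10 - 7 = 3. total_sold = 20
  Event 4 (sale 24): sell min(24,3)=3. stock: 3 - 3 = 0. total_sold = 23
  Event 5 (restock 10): 0 + 10 = 10
  Event 6 (restock 38): 10 + 38 = 48
  Event 7 (restock 21): 48 + 21 = 69
  Event 8 (sale 10): sell min(10,69)=10. stock: 69 - 10 = 59. total_sold = 33
  Event 9 (restock 37): 59 + 37 = 96
Final: stock = 96, total_sold = 33

Answer: 96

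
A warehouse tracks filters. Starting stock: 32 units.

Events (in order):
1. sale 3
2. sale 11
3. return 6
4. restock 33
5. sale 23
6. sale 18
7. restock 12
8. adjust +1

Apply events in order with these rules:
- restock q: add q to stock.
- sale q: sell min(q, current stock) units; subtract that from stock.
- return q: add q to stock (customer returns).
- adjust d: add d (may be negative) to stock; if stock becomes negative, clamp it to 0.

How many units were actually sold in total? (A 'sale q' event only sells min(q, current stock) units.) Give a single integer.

Answer: 55

Derivation:
Processing events:
Start: stock = 32
  Event 1 (sale 3): sell min(3,32)=3. stock: 32 - 3 = 29. total_sold = 3
  Event 2 (sale 11): sell min(11,29)=11. stock: 29 - 11 = 18. total_sold = 14
  Event 3 (return 6): 18 + 6 = 24
  Event 4 (restock 33): 24 + 33 = 57
  Event 5 (sale 23): sell min(23,57)=23. stock: 57 - 23 = 34. total_sold = 37
  Event 6 (sale 18): sell min(18,34)=18. stock: 34 - 18 = 16. total_sold = 55
  Event 7 (restock 12): 16 + 12 = 28
  Event 8 (adjust +1): 28 + 1 = 29
Final: stock = 29, total_sold = 55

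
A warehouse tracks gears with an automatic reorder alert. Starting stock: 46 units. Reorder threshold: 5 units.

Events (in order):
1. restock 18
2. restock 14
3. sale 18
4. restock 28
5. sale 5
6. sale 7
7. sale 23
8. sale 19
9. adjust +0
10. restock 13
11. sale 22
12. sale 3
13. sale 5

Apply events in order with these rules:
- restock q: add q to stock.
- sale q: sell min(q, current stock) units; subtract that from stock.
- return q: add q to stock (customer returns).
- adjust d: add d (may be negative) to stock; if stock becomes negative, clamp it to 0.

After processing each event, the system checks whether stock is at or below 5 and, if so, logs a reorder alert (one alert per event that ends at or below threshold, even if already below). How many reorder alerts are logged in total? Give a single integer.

Processing events:
Start: stock = 46
  Event 1 (restock 18): 46 + 18 = 64
  Event 2 (restock 14): 64 + 14 = 78
  Event 3 (sale 18): sell min(18,78)=18. stock: 78 - 18 = 60. total_sold = 18
  Event 4 (restock 28): 60 + 28 = 88
  Event 5 (sale 5): sell min(5,88)=5. stock: 88 - 5 = 83. total_sold = 23
  Event 6 (sale 7): sell min(7,83)=7. stock: 83 - 7 = 76. total_sold = 30
  Event 7 (sale 23): sell min(23,76)=23. stock: 76 - 23 = 53. total_sold = 53
  Event 8 (sale 19): sell min(19,53)=19. stock: 53 - 19 = 34. total_sold = 72
  Event 9 (adjust +0): 34 + 0 = 34
  Event 10 (restock 13): 34 + 13 = 47
  Event 11 (sale 22): sell min(22,47)=22. stock: 47 - 22 = 25. total_sold = 94
  Event 12 (sale 3): sell min(3,25)=3. stock: 25 - 3 = 22. total_sold = 97
  Event 13 (sale 5): sell min(5,22)=5. stock: 22 - 5 = 17. total_sold = 102
Final: stock = 17, total_sold = 102

Checking against threshold 5:
  After event 1: stock=64 > 5
  After event 2: stock=78 > 5
  After event 3: stock=60 > 5
  After event 4: stock=88 > 5
  After event 5: stock=83 > 5
  After event 6: stock=76 > 5
  After event 7: stock=53 > 5
  After event 8: stock=34 > 5
  After event 9: stock=34 > 5
  After event 10: stock=47 > 5
  After event 11: stock=25 > 5
  After event 12: stock=22 > 5
  After event 13: stock=17 > 5
Alert events: []. Count = 0

Answer: 0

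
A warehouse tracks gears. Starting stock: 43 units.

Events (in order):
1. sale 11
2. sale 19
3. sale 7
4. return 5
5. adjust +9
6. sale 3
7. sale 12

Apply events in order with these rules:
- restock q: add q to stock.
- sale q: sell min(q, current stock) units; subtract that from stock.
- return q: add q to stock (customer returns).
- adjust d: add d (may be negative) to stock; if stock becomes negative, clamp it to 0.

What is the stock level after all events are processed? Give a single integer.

Answer: 5

Derivation:
Processing events:
Start: stock = 43
  Event 1 (sale 11): sell min(11,43)=11. stock: 43 - 11 = 32. total_sold = 11
  Event 2 (sale 19): sell min(19,32)=19. stock: 32 - 19 = 13. total_sold = 30
  Event 3 (sale 7): sell min(7,13)=7. stock: 13 - 7 = 6. total_sold = 37
  Event 4 (return 5): 6 + 5 = 11
  Event 5 (adjust +9): 11 + 9 = 20
  Event 6 (sale 3): sell min(3,20)=3. stock: 20 - 3 = 17. total_sold = 40
  Event 7 (sale 12): sell min(12,17)=12. stock: 17 - 12 = 5. total_sold = 52
Final: stock = 5, total_sold = 52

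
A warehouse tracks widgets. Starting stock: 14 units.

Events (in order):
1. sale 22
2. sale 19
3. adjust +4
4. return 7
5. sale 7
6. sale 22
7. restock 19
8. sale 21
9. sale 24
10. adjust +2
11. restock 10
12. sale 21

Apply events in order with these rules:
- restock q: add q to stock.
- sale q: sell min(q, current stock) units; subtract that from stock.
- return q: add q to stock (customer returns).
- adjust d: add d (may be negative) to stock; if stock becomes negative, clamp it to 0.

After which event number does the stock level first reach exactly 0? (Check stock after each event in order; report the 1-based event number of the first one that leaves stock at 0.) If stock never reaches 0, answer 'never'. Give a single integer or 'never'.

Answer: 1

Derivation:
Processing events:
Start: stock = 14
  Event 1 (sale 22): sell min(22,14)=14. stock: 14 - 14 = 0. total_sold = 14
  Event 2 (sale 19): sell min(19,0)=0. stock: 0 - 0 = 0. total_sold = 14
  Event 3 (adjust +4): 0 + 4 = 4
  Event 4 (return 7): 4 + 7 = 11
  Event 5 (sale 7): sell min(7,11)=7. stock: 11 - 7 = 4. total_sold = 21
  Event 6 (sale 22): sell min(22,4)=4. stock: 4 - 4 = 0. total_sold = 25
  Event 7 (restock 19): 0 + 19 = 19
  Event 8 (sale 21): sell min(21,19)=19. stock: 19 - 19 = 0. total_sold = 44
  Event 9 (sale 24): sell min(24,0)=0. stock: 0 - 0 = 0. total_sold = 44
  Event 10 (adjust +2): 0 + 2 = 2
  Event 11 (restock 10): 2 + 10 = 12
  Event 12 (sale 21): sell min(21,12)=12. stock: 12 - 12 = 0. total_sold = 56
Final: stock = 0, total_sold = 56

First zero at event 1.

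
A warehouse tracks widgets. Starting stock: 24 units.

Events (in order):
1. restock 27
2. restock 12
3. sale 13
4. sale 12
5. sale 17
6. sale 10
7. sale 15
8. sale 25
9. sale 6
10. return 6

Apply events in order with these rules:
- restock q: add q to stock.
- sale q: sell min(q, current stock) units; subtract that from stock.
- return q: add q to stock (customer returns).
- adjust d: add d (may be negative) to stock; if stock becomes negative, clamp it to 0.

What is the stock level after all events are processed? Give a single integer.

Processing events:
Start: stock = 24
  Event 1 (restock 27): 24 + 27 = 51
  Event 2 (restock 12): 51 + 12 = 63
  Event 3 (sale 13): sell min(13,63)=13. stock: 63 - 13 = 50. total_sold = 13
  Event 4 (sale 12): sell min(12,50)=12. stock: 50 - 12 = 38. total_sold = 25
  Event 5 (sale 17): sell min(17,38)=17. stock: 38 - 17 = 21. total_sold = 42
  Event 6 (sale 10): sell min(10,21)=10. stock: 21 - 10 = 11. total_sold = 52
  Event 7 (sale 15): sell min(15,11)=11. stock: 11 - 11 = 0. total_sold = 63
  Event 8 (sale 25): sell min(25,0)=0. stock: 0 - 0 = 0. total_sold = 63
  Event 9 (sale 6): sell min(6,0)=0. stock: 0 - 0 = 0. total_sold = 63
  Event 10 (return 6): 0 + 6 = 6
Final: stock = 6, total_sold = 63

Answer: 6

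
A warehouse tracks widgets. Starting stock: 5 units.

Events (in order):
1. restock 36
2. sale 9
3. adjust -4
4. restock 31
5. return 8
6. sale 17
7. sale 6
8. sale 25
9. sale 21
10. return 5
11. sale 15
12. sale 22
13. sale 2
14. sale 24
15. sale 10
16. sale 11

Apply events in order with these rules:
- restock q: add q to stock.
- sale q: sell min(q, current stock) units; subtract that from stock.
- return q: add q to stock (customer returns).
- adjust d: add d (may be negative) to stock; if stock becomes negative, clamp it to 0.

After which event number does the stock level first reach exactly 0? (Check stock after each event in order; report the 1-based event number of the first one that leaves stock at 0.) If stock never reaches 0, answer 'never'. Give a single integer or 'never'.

Processing events:
Start: stock = 5
  Event 1 (restock 36): 5 + 36 = 41
  Event 2 (sale 9): sell min(9,41)=9. stock: 41 - 9 = 32. total_sold = 9
  Event 3 (adjust -4): 32 + -4 = 28
  Event 4 (restock 31): 28 + 31 = 59
  Event 5 (return 8): 59 + 8 = 67
  Event 6 (sale 17): sell min(17,67)=17. stock: 67 - 17 = 50. total_sold = 26
  Event 7 (sale 6): sell min(6,50)=6. stock: 50 - 6 = 44. total_sold = 32
  Event 8 (sale 25): sell min(25,44)=25. stock: 44 - 25 = 19. total_sold = 57
  Event 9 (sale 21): sell min(21,19)=19. stock: 19 - 19 = 0. total_sold = 76
  Event 10 (return 5): 0 + 5 = 5
  Event 11 (sale 15): sell min(15,5)=5. stock: 5 - 5 = 0. total_sold = 81
  Event 12 (sale 22): sell min(22,0)=0. stock: 0 - 0 = 0. total_sold = 81
  Event 13 (sale 2): sell min(2,0)=0. stock: 0 - 0 = 0. total_sold = 81
  Event 14 (sale 24): sell min(24,0)=0. stock: 0 - 0 = 0. total_sold = 81
  Event 15 (sale 10): sell min(10,0)=0. stock: 0 - 0 = 0. total_sold = 81
  Event 16 (sale 11): sell min(11,0)=0. stock: 0 - 0 = 0. total_sold = 81
Final: stock = 0, total_sold = 81

First zero at event 9.

Answer: 9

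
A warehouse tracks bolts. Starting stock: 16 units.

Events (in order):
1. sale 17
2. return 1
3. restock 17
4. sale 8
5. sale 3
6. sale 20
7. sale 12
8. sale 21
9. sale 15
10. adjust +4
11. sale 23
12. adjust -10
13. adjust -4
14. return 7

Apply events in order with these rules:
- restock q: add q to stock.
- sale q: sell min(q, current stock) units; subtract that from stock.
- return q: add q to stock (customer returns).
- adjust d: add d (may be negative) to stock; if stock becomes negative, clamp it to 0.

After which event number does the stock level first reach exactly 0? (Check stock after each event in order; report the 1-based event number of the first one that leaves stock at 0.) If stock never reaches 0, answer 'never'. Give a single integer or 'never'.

Processing events:
Start: stock = 16
  Event 1 (sale 17): sell min(17,16)=16. stock: 16 - 16 = 0. total_sold = 16
  Event 2 (return 1): 0 + 1 = 1
  Event 3 (restock 17): 1 + 17 = 18
  Event 4 (sale 8): sell min(8,18)=8. stock: 18 - 8 = 10. total_sold = 24
  Event 5 (sale 3): sell min(3,10)=3. stock: 10 - 3 = 7. total_sold = 27
  Event 6 (sale 20): sell min(20,7)=7. stock: 7 - 7 = 0. total_sold = 34
  Event 7 (sale 12): sell min(12,0)=0. stock: 0 - 0 = 0. total_sold = 34
  Event 8 (sale 21): sell min(21,0)=0. stock: 0 - 0 = 0. total_sold = 34
  Event 9 (sale 15): sell min(15,0)=0. stock: 0 - 0 = 0. total_sold = 34
  Event 10 (adjust +4): 0 + 4 = 4
  Event 11 (sale 23): sell min(23,4)=4. stock: 4 - 4 = 0. total_sold = 38
  Event 12 (adjust -10): 0 + -10 = 0 (clamped to 0)
  Event 13 (adjust -4): 0 + -4 = 0 (clamped to 0)
  Event 14 (return 7): 0 + 7 = 7
Final: stock = 7, total_sold = 38

First zero at event 1.

Answer: 1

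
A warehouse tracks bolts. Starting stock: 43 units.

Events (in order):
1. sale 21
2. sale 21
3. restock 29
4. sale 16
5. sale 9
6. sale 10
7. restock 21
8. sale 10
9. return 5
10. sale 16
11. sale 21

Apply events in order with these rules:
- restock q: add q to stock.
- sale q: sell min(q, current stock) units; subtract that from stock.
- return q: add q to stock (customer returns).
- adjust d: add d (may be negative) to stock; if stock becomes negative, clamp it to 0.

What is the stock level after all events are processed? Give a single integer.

Processing events:
Start: stock = 43
  Event 1 (sale 21): sell min(21,43)=21. stock: 43 - 21 = 22. total_sold = 21
  Event 2 (sale 21): sell min(21,22)=21. stock: 22 - 21 = 1. total_sold = 42
  Event 3 (restock 29): 1 + 29 = 30
  Event 4 (sale 16): sell min(16,30)=16. stock: 30 - 16 = 14. total_sold = 58
  Event 5 (sale 9): sell min(9,14)=9. stock: 14 - 9 = 5. total_sold = 67
  Event 6 (sale 10): sell min(10,5)=5. stock: 5 - 5 = 0. total_sold = 72
  Event 7 (restock 21): 0 + 21 = 21
  Event 8 (sale 10): sell min(10,21)=10. stock: 21 - 10 = 11. total_sold = 82
  Event 9 (return 5): 11 + 5 = 16
  Event 10 (sale 16): sell min(16,16)=16. stock: 16 - 16 = 0. total_sold = 98
  Event 11 (sale 21): sell min(21,0)=0. stock: 0 - 0 = 0. total_sold = 98
Final: stock = 0, total_sold = 98

Answer: 0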